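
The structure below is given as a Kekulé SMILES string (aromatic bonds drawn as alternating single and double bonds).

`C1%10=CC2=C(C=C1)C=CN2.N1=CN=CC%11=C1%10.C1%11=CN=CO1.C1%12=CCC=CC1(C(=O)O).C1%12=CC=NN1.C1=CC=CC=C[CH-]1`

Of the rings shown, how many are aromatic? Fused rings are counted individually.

5

The SMILES encodes a six-membered carbon ring with three alternating C=C double bonds, fused to a five-membered ring containing one N–H nitrogen and two C=C double bonds; a six-membered ring with nitrogens at positions 1 and 3 and three alternating double bonds; a five-membered ring with an oxygen at position 1 and a nitrogen at position 3 (in a C=N bond), with two double bonds; a six-membered carbon ring with two isolated C=C double bonds and two sp³ carbons; a five-membered ring with two adjacent nitrogens (one bearing H, one in a double bond) and two double bonds; a seven-membered all-carbon ring bearing a negative charge on one carbon, with three C=C double bonds.
The fused 6/5-membered bicyclic (with one N–H) is a single π system with 9 sp² atoms and 10 π electrons from ring double bonds plus a heteroatom lone pair. 10 = 4(2)+2, so the system is aromatic and both rings count as aromatic (indole).
The 6-membered ring with two nitrogens (1,3) is fully conjugated (every ring atom contributes a p orbital); 3 ring double bonds give 6 π electrons. That satisfies 4n+2 with n=1, so it is aromatic (pyrimidine).
The 5-membered ring with one oxygen and one =N– is fully conjugated (every ring atom contributes a p orbital); 2 ring double bonds (4 π electrons) plus a heteroatom lone pair (2) give 6 π electrons. Since 6 = 4n+2 (n=1), it is aromatic (oxazole).
The 6-membered ring has two sp³ carbons, so it is not fully conjugated — not aromatic (1,4-cyclohexadiene).
The 5-membered ring with two adjacent nitrogens (one N–H, one =N–) is fully conjugated (every ring atom contributes a p orbital); 2 ring double bonds (4 π electrons) plus a heteroatom lone pair (2) give 6 π electrons. Since 6 = 4n+2 (n=1), it is aromatic (pyrazole).
The 7-membered ring has only sp² ring atoms; a planar conformation would have a fully conjugated π system of 8 electrons. But 8 = 4(2), which is 4n not 4n+2, so it is not aromatic (cycloheptatrienyl anion).
5 of the 7 rings are aromatic. Total: 5.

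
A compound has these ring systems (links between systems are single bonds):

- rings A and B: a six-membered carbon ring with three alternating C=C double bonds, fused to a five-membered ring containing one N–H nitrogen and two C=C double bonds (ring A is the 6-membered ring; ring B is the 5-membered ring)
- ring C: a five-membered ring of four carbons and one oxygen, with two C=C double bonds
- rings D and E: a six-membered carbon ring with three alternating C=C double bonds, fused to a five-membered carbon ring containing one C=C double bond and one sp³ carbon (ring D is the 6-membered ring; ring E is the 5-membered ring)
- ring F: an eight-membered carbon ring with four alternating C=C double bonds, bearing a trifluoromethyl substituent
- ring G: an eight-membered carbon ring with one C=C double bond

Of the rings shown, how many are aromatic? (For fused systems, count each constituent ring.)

4

Rings A and B form a fused bicyclic system (with one N–H) with 9 sp² atoms and 10 π electrons from ring double bonds plus a heteroatom lone pair. 10 = 4(2)+2, so the system is aromatic and both rings count as aromatic (indole).
Ring C is planar and fully conjugated; 2 ring double bonds (4 π electrons) plus a heteroatom lone pair (2) give 6 π electrons. Since 6 = 4n+2 (n=1), ring C is aromatic (furan).
Ring D is planar and fully conjugated; 3 ring double bonds give 6 π electrons. That satisfies 4n+2 with n=1, so ring D is aromatic (benzene ring).
Ring E has one sp³ carbon, so it is not fully conjugated — not aromatic (cyclopentene ring).
Ring F has only sp² ring atoms; a planar conformation would have a fully conjugated π system of 8 electrons. But 8 = 4(2), which is 4n not 4n+2, so ring F is not aromatic (cyclooctatetraene) — cyclooctatetraene distorts into a non-planar tub to avoid antiaromaticity.
Ring G has six sp³ carbons, so it is not fully conjugated — not aromatic (cyclooctene).
Aromatic: A, B, C, D. Total: 4.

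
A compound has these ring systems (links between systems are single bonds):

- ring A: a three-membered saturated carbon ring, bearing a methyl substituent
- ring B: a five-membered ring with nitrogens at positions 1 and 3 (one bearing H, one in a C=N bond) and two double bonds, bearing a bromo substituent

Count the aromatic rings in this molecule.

1

Ring A has only sp³ atoms, so it is not fully conjugated — not aromatic (cyclopropane).
Ring B is planar and fully conjugated; 2 ring double bonds (4 π electrons) plus a heteroatom lone pair (2) give 6 π electrons. Since 6 = 4n+2 (n=1), ring B is aromatic (imidazole).
Aromatic: B. Total: 1.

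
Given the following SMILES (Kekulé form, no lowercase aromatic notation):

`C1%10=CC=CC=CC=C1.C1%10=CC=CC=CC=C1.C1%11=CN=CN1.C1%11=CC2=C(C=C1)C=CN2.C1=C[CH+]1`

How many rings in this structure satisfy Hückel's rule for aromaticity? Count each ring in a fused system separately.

4

The SMILES encodes an eight-membered carbon ring with four alternating C=C double bonds; an eight-membered carbon ring with four alternating C=C double bonds; a five-membered ring with nitrogens at positions 1 and 3 (one bearing H, one in a C=N bond) and two double bonds; a six-membered carbon ring with three alternating C=C double bonds, fused to a five-membered ring containing one N–H nitrogen and two C=C double bonds; a three-membered all-carbon ring bearing a positive charge on one carbon, with one C=C double bond.
The 8-membered ring has only sp² ring atoms; a planar conformation would have a fully conjugated π system of 8 electrons. But 8 = 4(2), which is 4n not 4n+2, so it is not aromatic (cyclooctatetraene) — cyclooctatetraene distorts into a non-planar tub to avoid antiaromaticity.
The second 8-membered ring has only sp² ring atoms; a planar conformation would have a fully conjugated π system of 8 electrons. But 8 = 4(2), which is 4n not 4n+2, so it is not aromatic (cyclooctatetraene) — cyclooctatetraene distorts into a non-planar tub to avoid antiaromaticity.
The 5-membered ring with two nitrogens (one N–H, one =N–) is fully conjugated (every ring atom contributes a p orbital); 2 ring double bonds (4 π electrons) plus a heteroatom lone pair (2) give 6 π electrons. 6 = 4(1)+2, so it is aromatic (imidazole).
The fused 6/5-membered bicyclic (with one N–H) is a single π system with 9 sp² atoms and 10 π electrons from ring double bonds plus a heteroatom lone pair. 10 = 4(2)+2, so the system is aromatic and both rings count as aromatic (indole).
The 3-membered ring is fully conjugated (every ring atom contributes a p orbital); 1 ring double bond (2 π electrons) plus the carbocation's empty p orbital (0, but keeps the ring conjugated) give 2 π electrons. That satisfies 4n+2 with n=0, so it is aromatic (cyclopropenyl cation).
4 of the 6 rings are aromatic. Total: 4.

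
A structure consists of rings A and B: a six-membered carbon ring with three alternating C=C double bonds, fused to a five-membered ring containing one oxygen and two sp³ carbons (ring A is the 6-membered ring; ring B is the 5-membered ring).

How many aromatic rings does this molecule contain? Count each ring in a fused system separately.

1

Ring A is fully conjugated (every ring atom contributes a p orbital); 3 ring double bonds give 6 π electrons. That satisfies 4n+2 with n=1, so ring A is aromatic (benzene ring).
Ring B has two sp³ carbons, so it is not fully conjugated — not aromatic (oxolane ring).
Aromatic: A. Total: 1.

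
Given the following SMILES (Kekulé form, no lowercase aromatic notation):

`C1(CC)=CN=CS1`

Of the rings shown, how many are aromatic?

The SMILES encodes a five-membered ring with a sulfur at position 1 and a nitrogen at position 3 (in a C=N bond), with two double bonds.
The 5-membered ring with one sulfur and one =N– has a continuous p-orbital overlap around the ring; 2 ring double bonds (4 π electrons) plus a heteroatom lone pair (2) give 6 π electrons. That satisfies 4n+2 with n=1, so it is aromatic (thiazole).

1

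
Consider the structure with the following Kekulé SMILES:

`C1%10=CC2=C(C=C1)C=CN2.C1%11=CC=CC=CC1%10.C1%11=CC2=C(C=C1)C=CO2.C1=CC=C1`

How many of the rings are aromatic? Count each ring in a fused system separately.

4

The SMILES encodes a six-membered carbon ring with three alternating C=C double bonds, fused to a five-membered ring containing one N–H nitrogen and two C=C double bonds; a seven-membered carbon ring with three C=C double bonds and one sp³ carbon; a six-membered carbon ring with three alternating C=C double bonds, fused to a five-membered ring containing one oxygen and two C=C double bonds; a four-membered carbon ring with two alternating C=C double bonds.
The fused 6/5-membered bicyclic (with one N–H) is a single π system with 9 sp² atoms and 10 π electrons from ring double bonds plus a heteroatom lone pair. 10 = 4(2)+2, so the system is aromatic and both rings count as aromatic (indole).
The 7-membered ring has one sp³ carbon, so it is not fully conjugated — not aromatic (cycloheptatriene).
The fused 6/5-membered bicyclic (with one oxygen) is a single π system with 9 sp² atoms and 10 π electrons from ring double bonds plus a heteroatom lone pair. 10 = 4(2)+2, so the system is aromatic and both rings count as aromatic (benzofuran).
The 4-membered ring has only sp² ring atoms; a planar conformation would have a fully conjugated π system of 4 electrons. But 4 = 4(1), which is 4n not 4n+2, so it is not aromatic (cyclobutadiene) — cyclobutadiene is antiaromatic and distorts to a rectangle.
4 of the 6 rings are aromatic. Total: 4.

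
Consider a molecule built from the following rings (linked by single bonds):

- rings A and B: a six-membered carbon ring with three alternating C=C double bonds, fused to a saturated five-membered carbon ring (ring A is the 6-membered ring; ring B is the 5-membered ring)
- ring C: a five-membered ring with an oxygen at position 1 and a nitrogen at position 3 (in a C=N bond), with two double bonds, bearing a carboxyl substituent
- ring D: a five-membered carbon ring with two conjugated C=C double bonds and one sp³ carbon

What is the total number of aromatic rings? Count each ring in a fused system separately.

2

Ring A is planar and fully conjugated; 3 ring double bonds give 6 π electrons. That satisfies 4n+2 with n=1, so ring A is aromatic (benzene ring).
Ring B has three sp³ carbons, so it is not fully conjugated — not aromatic (cyclopentane ring).
Ring C is fully conjugated (every ring atom contributes a p orbital); 2 ring double bonds (4 π electrons) plus a heteroatom lone pair (2) give 6 π electrons. Since 6 = 4n+2 (n=1), ring C is aromatic (oxazole).
Ring D has one sp³ carbon, so it is not fully conjugated — not aromatic (cyclopentadiene).
Aromatic: A, C. Total: 2.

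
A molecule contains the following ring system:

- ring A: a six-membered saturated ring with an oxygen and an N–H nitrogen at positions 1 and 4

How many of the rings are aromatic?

Ring A has only sp³ atoms, so it is not fully conjugated — not aromatic (morpholine).

0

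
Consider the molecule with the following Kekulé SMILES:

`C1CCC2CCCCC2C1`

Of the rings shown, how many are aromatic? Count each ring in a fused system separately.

0

The SMILES encodes two fused six-membered saturated carbon rings.
The 6-membered ring has only sp³ atoms, so it is not fully conjugated — not aromatic (cyclohexane ring).
The second 6-membered ring has only sp³ atoms, so it is not fully conjugated — not aromatic (cyclohexane ring).
None of the rings are aromatic. Total: 0.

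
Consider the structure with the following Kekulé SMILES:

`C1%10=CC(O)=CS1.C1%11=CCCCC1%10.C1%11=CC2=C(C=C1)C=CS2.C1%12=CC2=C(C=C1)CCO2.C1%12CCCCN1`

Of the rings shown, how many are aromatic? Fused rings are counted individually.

4

The SMILES encodes a five-membered ring of four carbons and one sulfur, with two C=C double bonds; a six-membered carbon ring with one C=C double bond; a six-membered carbon ring with three alternating C=C double bonds, fused to a five-membered ring containing one sulfur and two C=C double bonds; a six-membered carbon ring with three alternating C=C double bonds, fused to a five-membered ring containing one oxygen and two sp³ carbons; a six-membered saturated ring of five carbons and one N–H nitrogen.
The 5-membered ring with one sulfur is planar and fully conjugated; 2 ring double bonds (4 π electrons) plus a heteroatom lone pair (2) give 6 π electrons. That satisfies 4n+2 with n=1, so it is aromatic (thiophene).
The 6-membered ring has four sp³ carbons, so it is not fully conjugated — not aromatic (cyclohexene).
The fused 6/5-membered bicyclic (with one sulfur) is a single π system with 9 sp² atoms and 10 π electrons from ring double bonds plus a heteroatom lone pair. 10 = 4(2)+2, so the system is aromatic and both rings count as aromatic (benzothiophene).
The second 6-membered ring is planar and fully conjugated; 3 ring double bonds give 6 π electrons. Since 6 = 4n+2 (n=1), it is aromatic (benzene ring).
The 5-membered ring with one oxygen has two sp³ carbons, so it is not fully conjugated — not aromatic (oxolane ring).
The 6-membered ring with one N–H has only sp³ atoms, so it is not fully conjugated — not aromatic (piperidine).
4 of the 7 rings are aromatic. Total: 4.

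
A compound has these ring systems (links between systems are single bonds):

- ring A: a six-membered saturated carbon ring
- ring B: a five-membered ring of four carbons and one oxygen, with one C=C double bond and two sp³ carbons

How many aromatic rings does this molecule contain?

0

Ring A has only sp³ atoms, so it is not fully conjugated — not aromatic (cyclohexane).
Ring B has two sp³ carbons, so it is not fully conjugated — not aromatic (2,3-dihydrofuran).
No ring is aromatic. Total: 0.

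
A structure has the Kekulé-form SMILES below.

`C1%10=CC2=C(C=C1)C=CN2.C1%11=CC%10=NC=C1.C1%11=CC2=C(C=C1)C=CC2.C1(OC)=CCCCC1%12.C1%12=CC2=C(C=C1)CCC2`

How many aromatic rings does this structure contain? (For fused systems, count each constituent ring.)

The SMILES encodes a six-membered carbon ring with three alternating C=C double bonds, fused to a five-membered ring containing one N–H nitrogen and two C=C double bonds; a six-membered ring of five carbons and one nitrogen with three alternating double bonds; a six-membered carbon ring with three alternating C=C double bonds, fused to a five-membered carbon ring containing one C=C double bond and one sp³ carbon; a six-membered carbon ring with one C=C double bond; a six-membered carbon ring with three alternating C=C double bonds, fused to a saturated five-membered carbon ring.
The fused 6/5-membered bicyclic (with one N–H) is a single π system with 9 sp² atoms and 10 π electrons from ring double bonds plus a heteroatom lone pair. 10 = 4(2)+2, so the system is aromatic and both rings count as aromatic (indole).
The 6-membered ring with one nitrogen has a continuous p-orbital overlap around the ring; 3 ring double bonds give 6 π electrons. Since 6 = 4n+2 (n=1), it is aromatic (pyridine).
The 6-membered ring has a continuous p-orbital overlap around the ring; 3 ring double bonds give 6 π electrons. 6 = 4(1)+2, so it is aromatic (benzene ring).
The 5-membered ring has one sp³ carbon, so it is not fully conjugated — not aromatic (cyclopentene ring).
The second 6-membered ring has four sp³ carbons, so it is not fully conjugated — not aromatic (cyclohexene).
The third 6-membered ring is planar and fully conjugated; 3 ring double bonds give 6 π electrons. That satisfies 4n+2 with n=1, so it is aromatic (benzene ring).
The second 5-membered ring has three sp³ carbons, so it is not fully conjugated — not aromatic (cyclopentane ring).
5 of the 8 rings are aromatic. Total: 5.

5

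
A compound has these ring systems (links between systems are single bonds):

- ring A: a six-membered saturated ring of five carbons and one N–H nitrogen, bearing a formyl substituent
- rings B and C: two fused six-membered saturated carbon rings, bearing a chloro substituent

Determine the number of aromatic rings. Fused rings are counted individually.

Ring A has only sp³ atoms, so it is not fully conjugated — not aromatic (piperidine).
Ring B has only sp³ atoms, so it is not fully conjugated — not aromatic (cyclohexane ring).
Ring C has only sp³ atoms, so it is not fully conjugated — not aromatic (cyclohexane ring).
No ring is aromatic. Total: 0.

0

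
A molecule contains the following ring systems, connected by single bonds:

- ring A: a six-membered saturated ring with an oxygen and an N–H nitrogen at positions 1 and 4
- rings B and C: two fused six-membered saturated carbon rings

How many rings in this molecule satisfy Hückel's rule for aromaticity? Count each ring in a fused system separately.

0

Ring A has only sp³ atoms, so it is not fully conjugated — not aromatic (morpholine).
Ring B has only sp³ atoms, so it is not fully conjugated — not aromatic (cyclohexane ring).
Ring C has only sp³ atoms, so it is not fully conjugated — not aromatic (cyclohexane ring).
No ring is aromatic. Total: 0.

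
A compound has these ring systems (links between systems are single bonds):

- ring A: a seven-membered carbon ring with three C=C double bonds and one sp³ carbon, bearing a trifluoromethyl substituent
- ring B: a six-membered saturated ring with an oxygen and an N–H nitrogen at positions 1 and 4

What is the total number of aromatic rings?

0

Ring A has one sp³ carbon, so it is not fully conjugated — not aromatic (cycloheptatriene).
Ring B has only sp³ atoms, so it is not fully conjugated — not aromatic (morpholine).
No ring is aromatic. Total: 0.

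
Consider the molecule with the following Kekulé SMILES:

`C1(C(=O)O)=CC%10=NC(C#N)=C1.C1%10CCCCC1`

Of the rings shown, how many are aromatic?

1

The SMILES encodes a six-membered ring of five carbons and one nitrogen with three alternating double bonds; a six-membered saturated carbon ring.
The 6-membered ring with one nitrogen has a continuous p-orbital overlap around the ring; 3 ring double bonds give 6 π electrons. Since 6 = 4n+2 (n=1), it is aromatic (pyridine).
The 6-membered ring has only sp³ atoms, so it is not fully conjugated — not aromatic (cyclohexane).
1 of the 2 rings is aromatic. Total: 1.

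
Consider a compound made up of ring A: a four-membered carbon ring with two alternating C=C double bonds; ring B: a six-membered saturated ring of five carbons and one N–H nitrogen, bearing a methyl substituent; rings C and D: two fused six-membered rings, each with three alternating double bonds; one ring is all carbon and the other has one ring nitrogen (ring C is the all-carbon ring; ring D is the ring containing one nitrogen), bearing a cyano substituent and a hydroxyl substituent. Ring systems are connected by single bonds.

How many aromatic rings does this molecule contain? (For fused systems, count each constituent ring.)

2

Ring A has only sp² ring atoms; a planar conformation would have a fully conjugated π system of 4 electrons. But 4 = 4(1), which is 4n not 4n+2, so ring A is not aromatic (cyclobutadiene) — cyclobutadiene is antiaromatic and distorts to a rectangle.
Ring B has only sp³ atoms, so it is not fully conjugated — not aromatic (piperidine).
Rings C and D form a fused bicyclic system (with one nitrogen) with 10 sp² atoms and 10 π electrons from ring double bonds. 10 = 4(2)+2, so the system is aromatic and both rings count as aromatic (quinoline).
Aromatic: C, D. Total: 2.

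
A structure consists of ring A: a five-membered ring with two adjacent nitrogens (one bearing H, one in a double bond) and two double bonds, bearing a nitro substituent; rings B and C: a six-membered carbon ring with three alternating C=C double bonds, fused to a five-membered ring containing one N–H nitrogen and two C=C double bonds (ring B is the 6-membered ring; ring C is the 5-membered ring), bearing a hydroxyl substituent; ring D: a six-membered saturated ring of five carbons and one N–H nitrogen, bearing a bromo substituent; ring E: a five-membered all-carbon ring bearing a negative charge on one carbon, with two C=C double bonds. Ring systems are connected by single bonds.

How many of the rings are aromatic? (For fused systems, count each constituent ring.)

4

Ring A has a continuous p-orbital overlap around the ring; 2 ring double bonds (4 π electrons) plus a heteroatom lone pair (2) give 6 π electrons. Since 6 = 4n+2 (n=1), ring A is aromatic (pyrazole).
Rings B and C form a fused bicyclic system (with one N–H) with 9 sp² atoms and 10 π electrons from ring double bonds plus a heteroatom lone pair. 10 = 4(2)+2, so the system is aromatic and both rings count as aromatic (indole).
Ring D has only sp³ atoms, so it is not fully conjugated — not aromatic (piperidine).
Ring E is planar and fully conjugated; 2 ring double bonds (4 π electrons) plus the carbanion lone pair (2) give 6 π electrons. 6 = 4(1)+2, so ring E is aromatic (cyclopentadienyl anion).
Aromatic: A, B, C, E. Total: 4.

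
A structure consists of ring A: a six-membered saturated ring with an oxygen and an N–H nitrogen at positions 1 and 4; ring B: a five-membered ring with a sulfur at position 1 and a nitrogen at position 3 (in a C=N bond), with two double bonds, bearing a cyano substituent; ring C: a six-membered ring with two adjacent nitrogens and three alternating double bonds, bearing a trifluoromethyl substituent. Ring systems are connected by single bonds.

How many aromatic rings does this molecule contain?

Ring A has only sp³ atoms, so it is not fully conjugated — not aromatic (morpholine).
Ring B has a continuous p-orbital overlap around the ring; 2 ring double bonds (4 π electrons) plus a heteroatom lone pair (2) give 6 π electrons. 6 = 4(1)+2, so ring B is aromatic (thiazole).
Ring C has a continuous p-orbital overlap around the ring; 3 ring double bonds give 6 π electrons. 6 = 4(1)+2, so ring C is aromatic (pyridazine).
Aromatic: B, C. Total: 2.

2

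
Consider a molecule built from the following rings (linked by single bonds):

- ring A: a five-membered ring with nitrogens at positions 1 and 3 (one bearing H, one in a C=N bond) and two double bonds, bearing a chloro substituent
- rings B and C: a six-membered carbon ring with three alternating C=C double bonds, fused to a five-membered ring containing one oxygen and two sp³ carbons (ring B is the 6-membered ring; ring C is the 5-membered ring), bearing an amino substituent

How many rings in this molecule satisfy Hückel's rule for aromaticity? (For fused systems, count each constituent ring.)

2

Ring A is fully conjugated (every ring atom contributes a p orbital); 2 ring double bonds (4 π electrons) plus a heteroatom lone pair (2) give 6 π electrons. Since 6 = 4n+2 (n=1), ring A is aromatic (imidazole).
Ring B is fully conjugated (every ring atom contributes a p orbital); 3 ring double bonds give 6 π electrons. Since 6 = 4n+2 (n=1), ring B is aromatic (benzene ring).
Ring C has two sp³ carbons, so it is not fully conjugated — not aromatic (oxolane ring).
Aromatic: A, B. Total: 2.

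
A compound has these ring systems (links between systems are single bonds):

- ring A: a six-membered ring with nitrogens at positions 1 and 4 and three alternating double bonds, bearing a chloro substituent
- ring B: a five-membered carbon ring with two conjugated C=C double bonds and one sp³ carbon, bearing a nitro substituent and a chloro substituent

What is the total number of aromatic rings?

1

Ring A is fully conjugated (every ring atom contributes a p orbital); 3 ring double bonds give 6 π electrons. Since 6 = 4n+2 (n=1), ring A is aromatic (pyrazine).
Ring B has one sp³ carbon, so it is not fully conjugated — not aromatic (cyclopentadiene).
Aromatic: A. Total: 1.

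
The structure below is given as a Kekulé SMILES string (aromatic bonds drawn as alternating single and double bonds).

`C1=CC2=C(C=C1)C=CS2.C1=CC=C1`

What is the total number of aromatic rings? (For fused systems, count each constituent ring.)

2

The SMILES encodes a six-membered carbon ring with three alternating C=C double bonds, fused to a five-membered ring containing one sulfur and two C=C double bonds; a four-membered carbon ring with two alternating C=C double bonds.
The fused 6/5-membered bicyclic (with one sulfur) is a single π system with 9 sp² atoms and 10 π electrons from ring double bonds plus a heteroatom lone pair. 10 = 4(2)+2, so the system is aromatic and both rings count as aromatic (benzothiophene).
The 4-membered ring has only sp² ring atoms; a planar conformation would have a fully conjugated π system of 4 electrons. But 4 = 4(1), which is 4n not 4n+2, so it is not aromatic (cyclobutadiene) — cyclobutadiene is antiaromatic and distorts to a rectangle.
2 of the 3 rings are aromatic. Total: 2.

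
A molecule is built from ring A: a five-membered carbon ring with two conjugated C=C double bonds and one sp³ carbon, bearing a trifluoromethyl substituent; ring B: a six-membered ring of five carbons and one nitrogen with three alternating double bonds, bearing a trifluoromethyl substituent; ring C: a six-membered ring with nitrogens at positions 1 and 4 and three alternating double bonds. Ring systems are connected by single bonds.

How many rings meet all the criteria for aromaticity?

Ring A has one sp³ carbon, so it is not fully conjugated — not aromatic (cyclopentadiene).
Ring B is fully conjugated (every ring atom contributes a p orbital); 3 ring double bonds give 6 π electrons. That satisfies 4n+2 with n=1, so ring B is aromatic (pyridine).
Ring C is fully conjugated (every ring atom contributes a p orbital); 3 ring double bonds give 6 π electrons. Since 6 = 4n+2 (n=1), ring C is aromatic (pyrazine).
Aromatic: B, C. Total: 2.

2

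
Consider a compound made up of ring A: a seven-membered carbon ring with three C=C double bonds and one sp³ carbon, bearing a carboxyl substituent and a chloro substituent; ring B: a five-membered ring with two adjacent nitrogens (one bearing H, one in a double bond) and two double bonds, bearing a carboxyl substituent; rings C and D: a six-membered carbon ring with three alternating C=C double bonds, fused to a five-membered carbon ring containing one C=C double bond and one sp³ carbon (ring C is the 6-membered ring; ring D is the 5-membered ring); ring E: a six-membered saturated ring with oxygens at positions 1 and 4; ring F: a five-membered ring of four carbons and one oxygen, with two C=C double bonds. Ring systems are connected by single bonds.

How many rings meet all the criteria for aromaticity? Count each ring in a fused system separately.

Ring A has one sp³ carbon, so it is not fully conjugated — not aromatic (cycloheptatriene).
Ring B is fully conjugated (every ring atom contributes a p orbital); 2 ring double bonds (4 π electrons) plus a heteroatom lone pair (2) give 6 π electrons. That satisfies 4n+2 with n=1, so ring B is aromatic (pyrazole).
Ring C has a continuous p-orbital overlap around the ring; 3 ring double bonds give 6 π electrons. That satisfies 4n+2 with n=1, so ring C is aromatic (benzene ring).
Ring D has one sp³ carbon, so it is not fully conjugated — not aromatic (cyclopentene ring).
Ring E has only sp³ atoms, so it is not fully conjugated — not aromatic (1,4-dioxane).
Ring F is fully conjugated (every ring atom contributes a p orbital); 2 ring double bonds (4 π electrons) plus a heteroatom lone pair (2) give 6 π electrons. That satisfies 4n+2 with n=1, so ring F is aromatic (furan).
Aromatic: B, C, F. Total: 3.

3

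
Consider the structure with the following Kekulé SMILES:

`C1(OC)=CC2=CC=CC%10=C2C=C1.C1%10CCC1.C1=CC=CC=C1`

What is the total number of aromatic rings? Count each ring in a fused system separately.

The SMILES encodes two fused six-membered carbon rings, each with three alternating C=C double bonds; a four-membered saturated carbon ring; a six-membered carbon ring with three alternating C=C double bonds.
The fused 6/6-membered bicyclic is a single π system with 10 sp² atoms and 10 π electrons from ring double bonds. 10 = 4(2)+2, so the system is aromatic and both rings count as aromatic (naphthalene).
The 4-membered ring has only sp³ atoms, so it is not fully conjugated — not aromatic (cyclobutane).
The 6-membered ring is fully conjugated (every ring atom contributes a p orbital); 3 ring double bonds give 6 π electrons. That satisfies 4n+2 with n=1, so it is aromatic (benzene).
3 of the 4 rings are aromatic. Total: 3.

3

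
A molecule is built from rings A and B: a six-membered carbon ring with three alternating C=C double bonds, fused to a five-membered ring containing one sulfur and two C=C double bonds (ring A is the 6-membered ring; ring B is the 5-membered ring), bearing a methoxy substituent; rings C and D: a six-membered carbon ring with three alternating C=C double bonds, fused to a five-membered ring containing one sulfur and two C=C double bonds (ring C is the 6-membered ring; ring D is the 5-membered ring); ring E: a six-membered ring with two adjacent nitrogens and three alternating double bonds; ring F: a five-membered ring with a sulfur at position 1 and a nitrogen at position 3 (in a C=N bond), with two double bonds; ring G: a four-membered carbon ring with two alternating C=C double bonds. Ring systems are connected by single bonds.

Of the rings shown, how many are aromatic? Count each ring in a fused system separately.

6

Rings A and B form a fused bicyclic system (with one sulfur) with 9 sp² atoms and 10 π electrons from ring double bonds plus a heteroatom lone pair. 10 = 4(2)+2, so the system is aromatic and both rings count as aromatic (benzothiophene).
Rings C and D form a fused bicyclic system (with one sulfur) with 9 sp² atoms and 10 π electrons from ring double bonds plus a heteroatom lone pair. 10 = 4(2)+2, so the system is aromatic and both rings count as aromatic (benzothiophene).
Ring E is planar and fully conjugated; 3 ring double bonds give 6 π electrons. 6 = 4(1)+2, so ring E is aromatic (pyridazine).
Ring F is fully conjugated (every ring atom contributes a p orbital); 2 ring double bonds (4 π electrons) plus a heteroatom lone pair (2) give 6 π electrons. 6 = 4(1)+2, so ring F is aromatic (thiazole).
Ring G has only sp² ring atoms; a planar conformation would have a fully conjugated π system of 4 electrons. But 4 = 4(1), which is 4n not 4n+2, so ring G is not aromatic (cyclobutadiene) — cyclobutadiene is antiaromatic and distorts to a rectangle.
Aromatic: A, B, C, D, E, F. Total: 6.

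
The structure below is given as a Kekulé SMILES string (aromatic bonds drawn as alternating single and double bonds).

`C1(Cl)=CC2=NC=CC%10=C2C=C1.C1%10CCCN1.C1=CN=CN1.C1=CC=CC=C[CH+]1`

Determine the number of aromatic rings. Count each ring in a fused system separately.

The SMILES encodes two fused six-membered rings, each with three alternating double bonds; one ring is all carbon and the other has one ring nitrogen; a five-membered saturated ring of four carbons and one N–H nitrogen; a five-membered ring with nitrogens at positions 1 and 3 (one bearing H, one in a C=N bond) and two double bonds; a seven-membered all-carbon ring bearing a positive charge on one carbon, with three C=C double bonds.
The fused 6/6-membered bicyclic (with one nitrogen) is a single π system with 10 sp² atoms and 10 π electrons from ring double bonds. 10 = 4(2)+2, so the system is aromatic and both rings count as aromatic (quinoline).
The 5-membered ring with one N–H has only sp³ atoms, so it is not fully conjugated — not aromatic (pyrrolidine).
The 5-membered ring with two nitrogens (one N–H, one =N–) is fully conjugated (every ring atom contributes a p orbital); 2 ring double bonds (4 π electrons) plus a heteroatom lone pair (2) give 6 π electrons. 6 = 4(1)+2, so it is aromatic (imidazole).
The 7-membered ring has a continuous p-orbital overlap around the ring; 3 ring double bonds (6 π electrons) plus the carbocation's empty p orbital (0, but keeps the ring conjugated) give 6 π electrons. Since 6 = 4n+2 (n=1), it is aromatic (tropylium cation).
4 of the 5 rings are aromatic. Total: 4.

4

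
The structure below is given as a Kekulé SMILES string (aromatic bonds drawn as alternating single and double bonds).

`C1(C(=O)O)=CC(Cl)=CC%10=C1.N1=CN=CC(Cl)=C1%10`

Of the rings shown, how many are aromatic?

2

The SMILES encodes a six-membered carbon ring with three alternating C=C double bonds; a six-membered ring with nitrogens at positions 1 and 3 and three alternating double bonds.
The 6-membered ring has a continuous p-orbital overlap around the ring; 3 ring double bonds give 6 π electrons. That satisfies 4n+2 with n=1, so it is aromatic (benzene).
The 6-membered ring with two nitrogens (1,3) has a continuous p-orbital overlap around the ring; 3 ring double bonds give 6 π electrons. That satisfies 4n+2 with n=1, so it is aromatic (pyrimidine).
2 of the 2 rings are aromatic. Total: 2.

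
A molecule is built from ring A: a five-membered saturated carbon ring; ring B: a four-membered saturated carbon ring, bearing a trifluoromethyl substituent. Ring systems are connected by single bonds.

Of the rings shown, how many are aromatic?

Ring A has only sp³ atoms, so it is not fully conjugated — not aromatic (cyclopentane).
Ring B has only sp³ atoms, so it is not fully conjugated — not aromatic (cyclobutane).
No ring is aromatic. Total: 0.

0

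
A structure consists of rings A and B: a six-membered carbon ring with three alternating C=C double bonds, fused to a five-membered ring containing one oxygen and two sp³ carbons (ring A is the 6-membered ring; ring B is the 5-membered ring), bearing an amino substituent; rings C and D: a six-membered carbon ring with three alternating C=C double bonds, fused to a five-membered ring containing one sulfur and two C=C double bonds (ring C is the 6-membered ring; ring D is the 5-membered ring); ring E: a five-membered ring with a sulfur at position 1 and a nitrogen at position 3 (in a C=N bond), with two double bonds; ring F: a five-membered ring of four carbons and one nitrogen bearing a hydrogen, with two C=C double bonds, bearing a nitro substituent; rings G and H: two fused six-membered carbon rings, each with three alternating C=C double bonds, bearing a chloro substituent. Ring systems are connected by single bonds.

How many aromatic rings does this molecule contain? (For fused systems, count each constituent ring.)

7

Ring A is planar and fully conjugated; 3 ring double bonds give 6 π electrons. 6 = 4(1)+2, so ring A is aromatic (benzene ring).
Ring B has two sp³ carbons, so it is not fully conjugated — not aromatic (oxolane ring).
Rings C and D form a fused bicyclic system (with one sulfur) with 9 sp² atoms and 10 π electrons from ring double bonds plus a heteroatom lone pair. 10 = 4(2)+2, so the system is aromatic and both rings count as aromatic (benzothiophene).
Ring E has a continuous p-orbital overlap around the ring; 2 ring double bonds (4 π electrons) plus a heteroatom lone pair (2) give 6 π electrons. Since 6 = 4n+2 (n=1), ring E is aromatic (thiazole).
Ring F is planar and fully conjugated; 2 ring double bonds (4 π electrons) plus a heteroatom lone pair (2) give 6 π electrons. That satisfies 4n+2 with n=1, so ring F is aromatic (pyrrole).
Rings G and H form a fused bicyclic system with 10 sp² atoms and 10 π electrons from ring double bonds. 10 = 4(2)+2, so the system is aromatic and both rings count as aromatic (naphthalene).
Aromatic: A, C, D, E, F, G, H. Total: 7.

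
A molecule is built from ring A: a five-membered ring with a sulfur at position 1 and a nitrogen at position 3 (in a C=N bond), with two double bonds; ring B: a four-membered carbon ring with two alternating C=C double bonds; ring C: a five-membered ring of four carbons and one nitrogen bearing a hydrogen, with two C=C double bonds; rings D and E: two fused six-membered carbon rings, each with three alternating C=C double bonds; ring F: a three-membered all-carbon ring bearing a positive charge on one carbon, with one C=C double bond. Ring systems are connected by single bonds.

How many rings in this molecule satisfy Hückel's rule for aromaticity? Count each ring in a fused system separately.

Ring A has a continuous p-orbital overlap around the ring; 2 ring double bonds (4 π electrons) plus a heteroatom lone pair (2) give 6 π electrons. 6 = 4(1)+2, so ring A is aromatic (thiazole).
Ring B has only sp² ring atoms; a planar conformation would have a fully conjugated π system of 4 electrons. But 4 = 4(1), which is 4n not 4n+2, so ring B is not aromatic (cyclobutadiene) — cyclobutadiene is antiaromatic and distorts to a rectangle.
Ring C has a continuous p-orbital overlap around the ring; 2 ring double bonds (4 π electrons) plus a heteroatom lone pair (2) give 6 π electrons. Since 6 = 4n+2 (n=1), ring C is aromatic (pyrrole).
Rings D and E form a fused bicyclic system with 10 sp² atoms and 10 π electrons from ring double bonds. 10 = 4(2)+2, so the system is aromatic and both rings count as aromatic (naphthalene).
Ring F has a continuous p-orbital overlap around the ring; 1 ring double bond (2 π electrons) plus the carbocation's empty p orbital (0, but keeps the ring conjugated) give 2 π electrons. 2 = 4(0)+2, so ring F is aromatic (cyclopropenyl cation).
Aromatic: A, C, D, E, F. Total: 5.

5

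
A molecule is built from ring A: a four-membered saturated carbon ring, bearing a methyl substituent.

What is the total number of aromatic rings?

0

Ring A has only sp³ atoms, so it is not fully conjugated — not aromatic (cyclobutane).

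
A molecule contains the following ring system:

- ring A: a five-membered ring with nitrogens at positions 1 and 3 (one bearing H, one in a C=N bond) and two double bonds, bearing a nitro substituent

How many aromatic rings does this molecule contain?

1

Ring A is fully conjugated (every ring atom contributes a p orbital); 2 ring double bonds (4 π electrons) plus a heteroatom lone pair (2) give 6 π electrons. 6 = 4(1)+2, so ring A is aromatic (imidazole).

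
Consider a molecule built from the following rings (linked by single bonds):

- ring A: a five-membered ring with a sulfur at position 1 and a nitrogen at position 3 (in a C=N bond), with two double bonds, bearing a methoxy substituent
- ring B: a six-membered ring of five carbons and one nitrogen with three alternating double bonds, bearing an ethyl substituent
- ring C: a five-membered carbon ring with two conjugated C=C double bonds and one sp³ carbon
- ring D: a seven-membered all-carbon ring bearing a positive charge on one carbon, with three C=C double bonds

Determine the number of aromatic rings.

3

Ring A is fully conjugated (every ring atom contributes a p orbital); 2 ring double bonds (4 π electrons) plus a heteroatom lone pair (2) give 6 π electrons. That satisfies 4n+2 with n=1, so ring A is aromatic (thiazole).
Ring B is planar and fully conjugated; 3 ring double bonds give 6 π electrons. That satisfies 4n+2 with n=1, so ring B is aromatic (pyridine).
Ring C has one sp³ carbon, so it is not fully conjugated — not aromatic (cyclopentadiene).
Ring D is planar and fully conjugated; 3 ring double bonds (6 π electrons) plus the carbocation's empty p orbital (0, but keeps the ring conjugated) give 6 π electrons. 6 = 4(1)+2, so ring D is aromatic (tropylium cation).
Aromatic: A, B, D. Total: 3.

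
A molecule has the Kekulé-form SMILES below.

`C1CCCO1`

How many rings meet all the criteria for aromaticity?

The SMILES encodes a five-membered saturated ring of four carbons and one oxygen.
The 5-membered ring with one oxygen has only sp³ atoms, so it is not fully conjugated — not aromatic (tetrahydrofuran).

0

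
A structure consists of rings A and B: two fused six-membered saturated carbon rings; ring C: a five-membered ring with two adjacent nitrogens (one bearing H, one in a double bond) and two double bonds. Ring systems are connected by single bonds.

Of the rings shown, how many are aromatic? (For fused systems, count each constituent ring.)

1

Ring A has only sp³ atoms, so it is not fully conjugated — not aromatic (cyclohexane ring).
Ring B has only sp³ atoms, so it is not fully conjugated — not aromatic (cyclohexane ring).
Ring C is fully conjugated (every ring atom contributes a p orbital); 2 ring double bonds (4 π electrons) plus a heteroatom lone pair (2) give 6 π electrons. Since 6 = 4n+2 (n=1), ring C is aromatic (pyrazole).
Aromatic: C. Total: 1.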